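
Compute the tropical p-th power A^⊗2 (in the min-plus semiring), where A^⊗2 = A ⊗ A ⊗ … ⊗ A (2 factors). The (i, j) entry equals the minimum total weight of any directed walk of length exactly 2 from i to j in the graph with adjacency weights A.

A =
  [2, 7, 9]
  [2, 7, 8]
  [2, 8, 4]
A^⊗2 =
  [4, 9, 11]
  [4, 9, 11]
  [4, 9, 8]

Each entry (A^⊗2)_ij equals the minimum over all length-2 walks i = v_0 → v_1 → … → v_2 = j of Σ_t A[v_t][v_{t+1}]. For example, for (i, j) = (0, 2) we minimise over 3 possible intermediate vertex sequences; the minimum is 11, attained along the walk 0 → 0 → 2.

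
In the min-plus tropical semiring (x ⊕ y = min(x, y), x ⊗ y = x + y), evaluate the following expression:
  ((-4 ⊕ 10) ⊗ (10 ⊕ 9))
((-4 ⊕ 10) ⊗ (10 ⊕ 9)) = 5

Expand innermost to outermost. Recall ⊕ takes the minimum of its arguments and ⊗ takes their sum. Working out the expression ((-4 ⊕ 10) ⊗ (10 ⊕ 9)) gives 5.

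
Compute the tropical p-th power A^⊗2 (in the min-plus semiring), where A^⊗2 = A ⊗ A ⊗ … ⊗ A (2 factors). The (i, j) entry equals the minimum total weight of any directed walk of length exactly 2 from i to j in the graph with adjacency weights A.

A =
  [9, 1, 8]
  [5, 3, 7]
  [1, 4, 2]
A^⊗2 =
  [6, 4, 8]
  [8, 6, 9]
  [3, 2, 4]

Each entry (A^⊗2)_ij equals the minimum over all length-2 walks i = v_0 → v_1 → … → v_2 = j of Σ_t A[v_t][v_{t+1}]. For example, for (i, j) = (0, 2) we minimise over 3 possible intermediate vertex sequences; the minimum is 8, attained along the walk 0 → 1 → 2.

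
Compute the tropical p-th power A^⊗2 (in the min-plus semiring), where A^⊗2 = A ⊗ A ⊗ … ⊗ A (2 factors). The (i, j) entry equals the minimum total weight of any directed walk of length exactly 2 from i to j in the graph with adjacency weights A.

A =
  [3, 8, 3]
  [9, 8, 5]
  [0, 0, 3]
A^⊗2 =
  [3, 3, 6]
  [5, 5, 8]
  [3, 3, 3]

Each entry (A^⊗2)_ij equals the minimum over all length-2 walks i = v_0 → v_1 → … → v_2 = j of Σ_t A[v_t][v_{t+1}]. For example, for (i, j) = (0, 2) we minimise over 3 possible intermediate vertex sequences; the minimum is 6, attained along the walk 0 → 0 → 2.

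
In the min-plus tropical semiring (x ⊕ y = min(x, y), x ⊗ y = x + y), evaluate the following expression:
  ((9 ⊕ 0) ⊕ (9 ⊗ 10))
((9 ⊕ 0) ⊕ (9 ⊗ 10)) = 0

Expand innermost to outermost. Recall ⊕ takes the minimum of its arguments and ⊗ takes their sum. Working out the expression ((9 ⊕ 0) ⊕ (9 ⊗ 10)) gives 0.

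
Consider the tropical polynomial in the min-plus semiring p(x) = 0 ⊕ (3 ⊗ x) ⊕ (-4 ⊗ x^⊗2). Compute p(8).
p(8) = 0

A tropical monomial a ⊗ x^⊗i evaluates to a + i · x. Evaluating each term at x = 8:
  Term 0 contributes 0 + 0 · 8 = 0
  Term 1 contributes 3 + 1 · 8 = 11
  Term 2 contributes -4 + 2 · 8 = 12
p(8) = ⊕ of these = min[0, 11, 12] = 0.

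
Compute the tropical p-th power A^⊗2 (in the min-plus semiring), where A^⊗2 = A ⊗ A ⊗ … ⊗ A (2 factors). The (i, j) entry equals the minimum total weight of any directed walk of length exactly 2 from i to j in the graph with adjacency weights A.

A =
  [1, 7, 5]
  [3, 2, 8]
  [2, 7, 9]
A^⊗2 =
  [2, 8, 6]
  [4, 4, 8]
  [3, 9, 7]

Each entry (A^⊗2)_ij equals the minimum over all length-2 walks i = v_0 → v_1 → … → v_2 = j of Σ_t A[v_t][v_{t+1}]. For example, for (i, j) = (0, 2) we minimise over 3 possible intermediate vertex sequences; the minimum is 6, attained along the walk 0 → 0 → 2.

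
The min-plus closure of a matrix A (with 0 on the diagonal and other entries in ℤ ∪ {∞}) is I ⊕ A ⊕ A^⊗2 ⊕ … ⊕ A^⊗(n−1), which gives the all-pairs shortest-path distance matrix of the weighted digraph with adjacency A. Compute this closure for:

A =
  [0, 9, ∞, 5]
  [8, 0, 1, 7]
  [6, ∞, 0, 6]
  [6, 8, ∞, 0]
Closure =
  [0, 9, 10, 5]
  [7, 0, 1, 7]
  [6, 14, 0, 6]
  [6, 8, 9, 0]

This is the Floyd-Warshall all-pairs shortest-path computation. For each intermediate vertex k = 0, 1, …, 3, update dist[i][j] ← min(dist[i][j], dist[i][k] + dist[k][j]). The final matrix gives, for each (i, j), the minimum total weight of any directed path from i to j (possibly empty when i = j).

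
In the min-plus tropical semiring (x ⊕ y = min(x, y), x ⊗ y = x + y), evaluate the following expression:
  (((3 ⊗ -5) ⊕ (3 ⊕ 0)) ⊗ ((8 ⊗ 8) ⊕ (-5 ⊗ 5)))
(((3 ⊗ -5) ⊕ (3 ⊕ 0)) ⊗ ((8 ⊗ 8) ⊕ (-5 ⊗ 5))) = -2

Expand innermost to outermost. Recall ⊕ takes the minimum of its arguments and ⊗ takes their sum. Working out the expression (((3 ⊗ -5) ⊕ (3 ⊕ 0)) ⊗ ((8 ⊗ 8) ⊕ (-5 ⊗ 5))) gives -2.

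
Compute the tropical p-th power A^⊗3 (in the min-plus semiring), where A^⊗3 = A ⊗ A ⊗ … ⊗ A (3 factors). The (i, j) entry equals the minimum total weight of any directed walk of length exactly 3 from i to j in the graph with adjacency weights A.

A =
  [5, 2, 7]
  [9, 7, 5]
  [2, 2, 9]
A^⊗3 =
  [9, 9, 12]
  [12, 9, 12]
  [9, 9, 9]

Each entry (A^⊗3)_ij equals the minimum over all length-3 walks i = v_0 → v_1 → … → v_3 = j of Σ_t A[v_t][v_{t+1}]. For example, for (i, j) = (0, 2) we minimise over 9 possible intermediate vertex sequences; the minimum is 12, attained along the walk 0 → 0 → 1 → 2.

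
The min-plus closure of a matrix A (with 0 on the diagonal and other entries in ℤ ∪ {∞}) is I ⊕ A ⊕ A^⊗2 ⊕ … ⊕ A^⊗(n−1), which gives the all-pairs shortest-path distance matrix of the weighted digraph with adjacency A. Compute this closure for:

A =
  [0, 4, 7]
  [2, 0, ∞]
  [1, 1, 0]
Closure =
  [0, 4, 7]
  [2, 0, 9]
  [1, 1, 0]

This is the Floyd-Warshall all-pairs shortest-path computation. For each intermediate vertex k = 0, 1, …, 2, update dist[i][j] ← min(dist[i][j], dist[i][k] + dist[k][j]). The final matrix gives, for each (i, j), the minimum total weight of any directed path from i to j (possibly empty when i = j).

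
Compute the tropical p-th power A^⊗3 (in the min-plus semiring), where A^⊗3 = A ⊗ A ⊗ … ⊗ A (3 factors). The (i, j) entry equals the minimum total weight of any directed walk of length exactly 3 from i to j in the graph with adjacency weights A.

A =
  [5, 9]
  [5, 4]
A^⊗3 =
  [15, 17]
  [13, 12]

Each entry (A^⊗3)_ij equals the minimum over all length-3 walks i = v_0 → v_1 → … → v_3 = j of Σ_t A[v_t][v_{t+1}]. For example, for (i, j) = (0, 1) we minimise over 4 possible intermediate vertex sequences; the minimum is 17, attained along the walk 0 → 1 → 1 → 1.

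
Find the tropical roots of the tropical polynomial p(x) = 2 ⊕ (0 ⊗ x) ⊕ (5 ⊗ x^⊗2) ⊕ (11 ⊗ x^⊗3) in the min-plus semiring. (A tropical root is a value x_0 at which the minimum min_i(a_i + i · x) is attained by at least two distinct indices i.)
Roots: {-6, -5, 2}

Each tropical root is a break point of the lower envelope of the lines y = a_i + i · x (there are 4 lines, with slopes 0, 1, ..., 3). Only the lines that attain the minimum somewhere contribute to roots; other lines are dominated. Here the surviving (envelope) indices are i = 3, i = 2, i = 1, i = 0.
Intersections between consecutive envelope lines give the roots: for adjacent envelope indices i < j the intersection is x = (a_i − a_j) / (j − i). Reading off the sorted break points: {-6, -5, 2}.
Verification: at each break x_0, at least two indices attain the minimum of min_i(a_i + i · x_0).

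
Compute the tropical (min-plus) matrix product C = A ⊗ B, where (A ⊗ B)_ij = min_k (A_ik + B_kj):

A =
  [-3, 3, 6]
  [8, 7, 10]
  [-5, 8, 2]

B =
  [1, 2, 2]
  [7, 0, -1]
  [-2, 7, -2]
A ⊗ B =
  [-2, -1, -1]
  [8, 7, 6]
  [-4, -3, -3]

Apply the min-plus product entry-by-entry:
  C[0][0] = min over k of (A[0][0] + B[0][0] = -3 + 1 = -2, A[0][1] + B[1][0] = 3 + 7 = 10, A[0][2] + B[2][0] = 6 + -2 = 4) = -2 (attained at k = 0)
  C[0][1] = min over k of (A[0][0] + B[0][1] = -3 + 2 = -1, A[0][1] + B[1][1] = 3 + 0 = 3, A[0][2] + B[2][1] = 6 + 7 = 13) = -1 (attained at k = 0)
  C[0][2] = min over k of (A[0][0] + B[0][2] = -3 + 2 = -1, A[0][1] + B[1][2] = 3 + -1 = 2, A[0][2] + B[2][2] = 6 + -2 = 4) = -1 (attained at k = 0)
  C[1][0] = min over k of (A[1][0] + B[0][0] = 8 + 1 = 9, A[1][1] + B[1][0] = 7 + 7 = 14, A[1][2] + B[2][0] = 10 + -2 = 8) = 8 (attained at k = 2)
  C[1][1] = min over k of (A[1][0] + B[0][1] = 8 + 2 = 10, A[1][1] + B[1][1] = 7 + 0 = 7, A[1][2] + B[2][1] = 10 + 7 = 17) = 7 (attained at k = 1)
  C[1][2] = min over k of (A[1][0] + B[0][2] = 8 + 2 = 10, A[1][1] + B[1][2] = 7 + -1 = 6, A[1][2] + B[2][2] = 10 + -2 = 8) = 6 (attained at k = 1)
  C[2][0] = min over k of (A[2][0] + B[0][0] = -5 + 1 = -4, A[2][1] + B[1][0] = 8 + 7 = 15, A[2][2] + B[2][0] = 2 + -2 = 0) = -4 (attained at k = 0)
  C[2][1] = min over k of (A[2][0] + B[0][1] = -5 + 2 = -3, A[2][1] + B[1][1] = 8 + 0 = 8, A[2][2] + B[2][1] = 2 + 7 = 9) = -3 (attained at k = 0)
  C[2][2] = min over k of (A[2][0] + B[0][2] = -5 + 2 = -3, A[2][1] + B[1][2] = 8 + -1 = 7, A[2][2] + B[2][2] = 2 + -2 = 0) = -3 (attained at k = 0)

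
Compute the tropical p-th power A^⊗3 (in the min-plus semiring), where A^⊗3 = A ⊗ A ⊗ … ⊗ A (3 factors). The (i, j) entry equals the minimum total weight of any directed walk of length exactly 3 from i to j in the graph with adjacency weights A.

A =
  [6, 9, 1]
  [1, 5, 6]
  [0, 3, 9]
A^⊗3 =
  [5, 9, 2]
  [2, 5, 7]
  [1, 4, 5]

Each entry (A^⊗3)_ij equals the minimum over all length-3 walks i = v_0 → v_1 → … → v_3 = j of Σ_t A[v_t][v_{t+1}]. For example, for (i, j) = (0, 2) we minimise over 9 possible intermediate vertex sequences; the minimum is 2, attained along the walk 0 → 2 → 0 → 2.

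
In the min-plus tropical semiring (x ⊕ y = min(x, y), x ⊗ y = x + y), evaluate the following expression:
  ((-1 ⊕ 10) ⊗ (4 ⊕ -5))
((-1 ⊕ 10) ⊗ (4 ⊕ -5)) = -6

Expand innermost to outermost. Recall ⊕ takes the minimum of its arguments and ⊗ takes their sum. Working out the expression ((-1 ⊕ 10) ⊗ (4 ⊕ -5)) gives -6.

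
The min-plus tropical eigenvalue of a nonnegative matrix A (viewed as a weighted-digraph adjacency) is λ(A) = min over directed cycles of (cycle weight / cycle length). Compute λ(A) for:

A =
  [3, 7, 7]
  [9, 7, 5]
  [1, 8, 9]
λ(A) = 3

Enumerate directed cycles and compute their means (weight / length). Sample:
  cycle 0 → 0: weight = 3, length = 1, mean = 3/1 ≈ 3.000
  cycle 1 → 1: weight = 7, length = 1, mean = 7/1 ≈ 7.000
  cycle 2 → 2: weight = 9, length = 1, mean = 9/1 ≈ 9.000
  cycle 0 → 1 → 0: weight = 16, length = 2, mean = 16/2 ≈ 8.000
  cycle 0 → 2 → 0: weight = 8, length = 2, mean = 8/2 ≈ 4.000
  cycle 1 → 0 → 1: weight = 16, length = 2, mean = 16/2 ≈ 8.000
Minimum mean = 3.000, attained e.g. along the cycle 0 → 0 with weight 3 and length 1. So λ(A) = 3/1 = 3.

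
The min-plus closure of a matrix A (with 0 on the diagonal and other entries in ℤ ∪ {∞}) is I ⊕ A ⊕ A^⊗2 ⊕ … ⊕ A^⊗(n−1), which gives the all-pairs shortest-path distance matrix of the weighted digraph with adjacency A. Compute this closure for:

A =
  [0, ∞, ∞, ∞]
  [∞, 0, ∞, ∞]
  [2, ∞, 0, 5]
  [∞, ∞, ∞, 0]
Closure =
  [0, ∞, ∞, ∞]
  [∞, 0, ∞, ∞]
  [2, ∞, 0, 5]
  [∞, ∞, ∞, 0]

This is the Floyd-Warshall all-pairs shortest-path computation. For each intermediate vertex k = 0, 1, …, 3, update dist[i][j] ← min(dist[i][j], dist[i][k] + dist[k][j]). The final matrix gives, for each (i, j), the minimum total weight of any directed path from i to j (possibly empty when i = j).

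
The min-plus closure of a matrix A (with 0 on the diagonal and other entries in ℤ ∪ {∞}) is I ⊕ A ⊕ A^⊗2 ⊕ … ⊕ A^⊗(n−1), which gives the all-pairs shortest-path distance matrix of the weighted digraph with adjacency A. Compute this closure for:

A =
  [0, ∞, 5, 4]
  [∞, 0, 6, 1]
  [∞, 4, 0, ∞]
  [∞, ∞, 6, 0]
Closure =
  [0, 9, 5, 4]
  [∞, 0, 6, 1]
  [∞, 4, 0, 5]
  [∞, 10, 6, 0]

This is the Floyd-Warshall all-pairs shortest-path computation. For each intermediate vertex k = 0, 1, …, 3, update dist[i][j] ← min(dist[i][j], dist[i][k] + dist[k][j]). The final matrix gives, for each (i, j), the minimum total weight of any directed path from i to j (possibly empty when i = j).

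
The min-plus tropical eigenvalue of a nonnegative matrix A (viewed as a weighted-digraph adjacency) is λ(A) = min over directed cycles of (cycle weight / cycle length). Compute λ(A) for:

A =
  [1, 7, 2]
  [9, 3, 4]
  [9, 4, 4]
λ(A) = 1

Enumerate directed cycles and compute their means (weight / length). Sample:
  cycle 0 → 0: weight = 1, length = 1, mean = 1/1 ≈ 1.000
  cycle 1 → 1: weight = 3, length = 1, mean = 3/1 ≈ 3.000
  cycle 2 → 2: weight = 4, length = 1, mean = 4/1 ≈ 4.000
  cycle 0 → 1 → 0: weight = 16, length = 2, mean = 16/2 ≈ 8.000
  cycle 0 → 2 → 0: weight = 11, length = 2, mean = 11/2 ≈ 5.500
  cycle 1 → 0 → 1: weight = 16, length = 2, mean = 16/2 ≈ 8.000
Minimum mean = 1.000, attained e.g. along the cycle 0 → 0 with weight 1 and length 1. So λ(A) = 1/1 = 1.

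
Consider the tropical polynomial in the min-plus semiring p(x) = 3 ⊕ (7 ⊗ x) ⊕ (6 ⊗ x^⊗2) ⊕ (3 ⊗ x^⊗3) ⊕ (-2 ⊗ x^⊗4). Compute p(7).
p(7) = 3

A tropical monomial a ⊗ x^⊗i evaluates to a + i · x. Evaluating each term at x = 7:
  Term 0 contributes 3 + 0 · 7 = 3
  Term 1 contributes 7 + 1 · 7 = 14
  Term 2 contributes 6 + 2 · 7 = 20
  Term 3 contributes 3 + 3 · 7 = 24
  Term 4 contributes -2 + 4 · 7 = 26
p(7) = ⊕ of these = min[3, 14, 20, 24, 26] = 3.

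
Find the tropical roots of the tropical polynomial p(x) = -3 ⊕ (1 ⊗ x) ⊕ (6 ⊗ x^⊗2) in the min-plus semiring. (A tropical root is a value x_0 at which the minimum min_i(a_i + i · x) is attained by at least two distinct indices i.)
Roots: {-5, -4}

Each tropical root is a break point of the lower envelope of the lines y = a_i + i · x (there are 3 lines, with slopes 0, 1, ..., 2). Only the lines that attain the minimum somewhere contribute to roots; other lines are dominated. Here the surviving (envelope) indices are i = 2, i = 1, i = 0.
Intersections between consecutive envelope lines give the roots: for adjacent envelope indices i < j the intersection is x = (a_i − a_j) / (j − i). Reading off the sorted break points: {-5, -4}.
Verification: at each break x_0, at least two indices attain the minimum of min_i(a_i + i · x_0).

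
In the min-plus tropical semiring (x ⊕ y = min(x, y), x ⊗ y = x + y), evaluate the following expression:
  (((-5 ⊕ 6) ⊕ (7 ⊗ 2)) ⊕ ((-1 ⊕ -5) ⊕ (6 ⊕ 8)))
(((-5 ⊕ 6) ⊕ (7 ⊗ 2)) ⊕ ((-1 ⊕ -5) ⊕ (6 ⊕ 8))) = -5

Expand innermost to outermost. Recall ⊕ takes the minimum of its arguments and ⊗ takes their sum. Working out the expression (((-5 ⊕ 6) ⊕ (7 ⊗ 2)) ⊕ ((-1 ⊕ -5) ⊕ (6 ⊕ 8))) gives -5.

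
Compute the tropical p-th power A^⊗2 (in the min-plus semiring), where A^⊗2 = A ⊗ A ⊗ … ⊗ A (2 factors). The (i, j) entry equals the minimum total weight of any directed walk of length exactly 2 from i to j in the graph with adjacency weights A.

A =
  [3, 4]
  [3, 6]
A^⊗2 =
  [6, 7]
  [6, 7]

Each entry (A^⊗2)_ij equals the minimum over all length-2 walks i = v_0 → v_1 → … → v_2 = j of Σ_t A[v_t][v_{t+1}]. For example, for (i, j) = (0, 1) we minimise over 2 possible intermediate vertex sequences; the minimum is 7, attained along the walk 0 → 0 → 1.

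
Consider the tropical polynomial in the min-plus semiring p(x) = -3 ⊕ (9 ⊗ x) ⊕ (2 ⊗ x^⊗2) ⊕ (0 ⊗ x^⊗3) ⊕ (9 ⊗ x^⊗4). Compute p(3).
p(3) = -3

A tropical monomial a ⊗ x^⊗i evaluates to a + i · x. Evaluating each term at x = 3:
  Term 0 contributes -3 + 0 · 3 = -3
  Term 1 contributes 9 + 1 · 3 = 12
  Term 2 contributes 2 + 2 · 3 = 8
  Term 3 contributes 0 + 3 · 3 = 9
  Term 4 contributes 9 + 4 · 3 = 21
p(3) = ⊕ of these = min[-3, 12, 8, 9, 21] = -3.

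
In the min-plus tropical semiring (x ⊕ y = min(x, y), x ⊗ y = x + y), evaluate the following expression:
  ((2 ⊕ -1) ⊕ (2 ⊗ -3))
((2 ⊕ -1) ⊕ (2 ⊗ -3)) = -1

Expand innermost to outermost. Recall ⊕ takes the minimum of its arguments and ⊗ takes their sum. Working out the expression ((2 ⊕ -1) ⊕ (2 ⊗ -3)) gives -1.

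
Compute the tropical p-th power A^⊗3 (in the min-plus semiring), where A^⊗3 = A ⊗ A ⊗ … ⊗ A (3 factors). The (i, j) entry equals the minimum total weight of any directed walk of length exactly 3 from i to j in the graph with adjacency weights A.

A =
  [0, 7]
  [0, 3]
A^⊗3 =
  [0, 7]
  [0, 7]

Each entry (A^⊗3)_ij equals the minimum over all length-3 walks i = v_0 → v_1 → … → v_3 = j of Σ_t A[v_t][v_{t+1}]. For example, for (i, j) = (0, 1) we minimise over 4 possible intermediate vertex sequences; the minimum is 7, attained along the walk 0 → 0 → 0 → 1.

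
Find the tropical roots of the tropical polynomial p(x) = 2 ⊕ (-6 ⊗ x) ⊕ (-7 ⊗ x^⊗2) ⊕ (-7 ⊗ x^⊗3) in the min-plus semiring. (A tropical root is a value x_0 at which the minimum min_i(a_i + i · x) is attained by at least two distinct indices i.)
Roots: {0, 1, 8}

Each tropical root is a break point of the lower envelope of the lines y = a_i + i · x (there are 4 lines, with slopes 0, 1, ..., 3). Only the lines that attain the minimum somewhere contribute to roots; other lines are dominated. Here the surviving (envelope) indices are i = 3, i = 2, i = 1, i = 0.
Intersections between consecutive envelope lines give the roots: for adjacent envelope indices i < j the intersection is x = (a_i − a_j) / (j − i). Reading off the sorted break points: {0, 1, 8}.
Verification: at each break x_0, at least two indices attain the minimum of min_i(a_i + i · x_0).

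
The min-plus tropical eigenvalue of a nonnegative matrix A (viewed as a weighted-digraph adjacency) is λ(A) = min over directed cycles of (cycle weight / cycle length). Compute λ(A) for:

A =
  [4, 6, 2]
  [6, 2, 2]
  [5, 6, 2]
λ(A) = 2

Enumerate directed cycles and compute their means (weight / length). Sample:
  cycle 0 → 0: weight = 4, length = 1, mean = 4/1 ≈ 4.000
  cycle 1 → 1: weight = 2, length = 1, mean = 2/1 ≈ 2.000
  cycle 2 → 2: weight = 2, length = 1, mean = 2/1 ≈ 2.000
  cycle 0 → 1 → 0: weight = 12, length = 2, mean = 12/2 ≈ 6.000
  cycle 0 → 2 → 0: weight = 7, length = 2, mean = 7/2 ≈ 3.500
  cycle 1 → 0 → 1: weight = 12, length = 2, mean = 12/2 ≈ 6.000
Minimum mean = 2.000, attained e.g. along the cycle 1 → 1 with weight 2 and length 1. So λ(A) = 2/1 = 2.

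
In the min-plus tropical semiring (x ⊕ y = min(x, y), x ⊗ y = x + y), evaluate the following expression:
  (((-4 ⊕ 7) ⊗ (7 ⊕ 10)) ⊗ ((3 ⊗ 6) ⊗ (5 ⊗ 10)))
(((-4 ⊕ 7) ⊗ (7 ⊕ 10)) ⊗ ((3 ⊗ 6) ⊗ (5 ⊗ 10))) = 27

Expand innermost to outermost. Recall ⊕ takes the minimum of its arguments and ⊗ takes their sum. Working out the expression (((-4 ⊕ 7) ⊗ (7 ⊕ 10)) ⊗ ((3 ⊗ 6) ⊗ (5 ⊗ 10))) gives 27.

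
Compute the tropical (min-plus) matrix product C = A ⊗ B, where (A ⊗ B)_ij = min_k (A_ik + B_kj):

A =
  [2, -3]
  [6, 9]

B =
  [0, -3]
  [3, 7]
A ⊗ B =
  [0, -1]
  [6, 3]

Apply the min-plus product entry-by-entry:
  C[0][0] = min over k of (A[0][0] + B[0][0] = 2 + 0 = 2, A[0][1] + B[1][0] = -3 + 3 = 0) = 0 (attained at k = 1)
  C[0][1] = min over k of (A[0][0] + B[0][1] = 2 + -3 = -1, A[0][1] + B[1][1] = -3 + 7 = 4) = -1 (attained at k = 0)
  C[1][0] = min over k of (A[1][0] + B[0][0] = 6 + 0 = 6, A[1][1] + B[1][0] = 9 + 3 = 12) = 6 (attained at k = 0)
  C[1][1] = min over k of (A[1][0] + B[0][1] = 6 + -3 = 3, A[1][1] + B[1][1] = 9 + 7 = 16) = 3 (attained at k = 0)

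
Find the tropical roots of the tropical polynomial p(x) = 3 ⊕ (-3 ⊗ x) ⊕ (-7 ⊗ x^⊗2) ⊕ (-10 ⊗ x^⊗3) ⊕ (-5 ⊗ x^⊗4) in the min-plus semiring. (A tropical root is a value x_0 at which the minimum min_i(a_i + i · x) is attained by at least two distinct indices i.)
Roots: {-5, 3, 4, 6}

Each tropical root is a break point of the lower envelope of the lines y = a_i + i · x (there are 5 lines, with slopes 0, 1, ..., 4). Only the lines that attain the minimum somewhere contribute to roots; other lines are dominated. Here the surviving (envelope) indices are i = 4, i = 3, i = 2, i = 1, i = 0.
Intersections between consecutive envelope lines give the roots: for adjacent envelope indices i < j the intersection is x = (a_i − a_j) / (j − i). Reading off the sorted break points: {-5, 3, 4, 6}.
Verification: at each break x_0, at least two indices attain the minimum of min_i(a_i + i · x_0).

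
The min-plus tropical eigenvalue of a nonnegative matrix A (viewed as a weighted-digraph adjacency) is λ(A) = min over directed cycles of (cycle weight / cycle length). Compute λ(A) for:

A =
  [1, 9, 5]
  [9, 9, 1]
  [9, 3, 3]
λ(A) = 1

Enumerate directed cycles and compute their means (weight / length). Sample:
  cycle 0 → 0: weight = 1, length = 1, mean = 1/1 ≈ 1.000
  cycle 1 → 1: weight = 9, length = 1, mean = 9/1 ≈ 9.000
  cycle 2 → 2: weight = 3, length = 1, mean = 3/1 ≈ 3.000
  cycle 0 → 1 → 0: weight = 18, length = 2, mean = 18/2 ≈ 9.000
  cycle 0 → 2 → 0: weight = 14, length = 2, mean = 14/2 ≈ 7.000
  cycle 1 → 0 → 1: weight = 18, length = 2, mean = 18/2 ≈ 9.000
Minimum mean = 1.000, attained e.g. along the cycle 0 → 0 with weight 1 and length 1. So λ(A) = 1/1 = 1.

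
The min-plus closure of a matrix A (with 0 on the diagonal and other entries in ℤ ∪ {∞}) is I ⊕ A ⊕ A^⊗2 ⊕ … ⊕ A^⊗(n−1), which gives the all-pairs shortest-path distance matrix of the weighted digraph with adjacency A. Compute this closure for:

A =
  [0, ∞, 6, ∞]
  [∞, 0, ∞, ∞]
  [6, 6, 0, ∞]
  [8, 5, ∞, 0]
Closure =
  [0, 12, 6, ∞]
  [∞, 0, ∞, ∞]
  [6, 6, 0, ∞]
  [8, 5, 14, 0]

This is the Floyd-Warshall all-pairs shortest-path computation. For each intermediate vertex k = 0, 1, …, 3, update dist[i][j] ← min(dist[i][j], dist[i][k] + dist[k][j]). The final matrix gives, for each (i, j), the minimum total weight of any directed path from i to j (possibly empty when i = j).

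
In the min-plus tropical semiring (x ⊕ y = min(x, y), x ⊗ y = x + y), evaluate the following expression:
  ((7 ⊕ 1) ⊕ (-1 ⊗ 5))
((7 ⊕ 1) ⊕ (-1 ⊗ 5)) = 1

Expand innermost to outermost. Recall ⊕ takes the minimum of its arguments and ⊗ takes their sum. Working out the expression ((7 ⊕ 1) ⊕ (-1 ⊗ 5)) gives 1.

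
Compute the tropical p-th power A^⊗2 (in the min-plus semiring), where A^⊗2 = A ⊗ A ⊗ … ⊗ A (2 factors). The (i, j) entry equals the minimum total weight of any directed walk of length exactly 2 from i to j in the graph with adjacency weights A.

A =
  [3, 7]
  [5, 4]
A^⊗2 =
  [6, 10]
  [8, 8]

Each entry (A^⊗2)_ij equals the minimum over all length-2 walks i = v_0 → v_1 → … → v_2 = j of Σ_t A[v_t][v_{t+1}]. For example, for (i, j) = (0, 1) we minimise over 2 possible intermediate vertex sequences; the minimum is 10, attained along the walk 0 → 0 → 1.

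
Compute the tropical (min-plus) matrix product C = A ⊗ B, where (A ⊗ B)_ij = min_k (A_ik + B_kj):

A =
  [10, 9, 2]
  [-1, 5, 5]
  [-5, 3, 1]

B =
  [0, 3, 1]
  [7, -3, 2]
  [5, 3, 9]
A ⊗ B =
  [7, 5, 11]
  [-1, 2, 0]
  [-5, -2, -4]

Apply the min-plus product entry-by-entry:
  C[0][0] = min over k of (A[0][0] + B[0][0] = 10 + 0 = 10, A[0][1] + B[1][0] = 9 + 7 = 16, A[0][2] + B[2][0] = 2 + 5 = 7) = 7 (attained at k = 2)
  C[0][1] = min over k of (A[0][0] + B[0][1] = 10 + 3 = 13, A[0][1] + B[1][1] = 9 + -3 = 6, A[0][2] + B[2][1] = 2 + 3 = 5) = 5 (attained at k = 2)
  C[0][2] = min over k of (A[0][0] + B[0][2] = 10 + 1 = 11, A[0][1] + B[1][2] = 9 + 2 = 11, A[0][2] + B[2][2] = 2 + 9 = 11) = 11 (attained at k = 0)
  C[1][0] = min over k of (A[1][0] + B[0][0] = -1 + 0 = -1, A[1][1] + B[1][0] = 5 + 7 = 12, A[1][2] + B[2][0] = 5 + 5 = 10) = -1 (attained at k = 0)
  C[1][1] = min over k of (A[1][0] + B[0][1] = -1 + 3 = 2, A[1][1] + B[1][1] = 5 + -3 = 2, A[1][2] + B[2][1] = 5 + 3 = 8) = 2 (attained at k = 0)
  C[1][2] = min over k of (A[1][0] + B[0][2] = -1 + 1 = 0, A[1][1] + B[1][2] = 5 + 2 = 7, A[1][2] + B[2][2] = 5 + 9 = 14) = 0 (attained at k = 0)
  C[2][0] = min over k of (A[2][0] + B[0][0] = -5 + 0 = -5, A[2][1] + B[1][0] = 3 + 7 = 10, A[2][2] + B[2][0] = 1 + 5 = 6) = -5 (attained at k = 0)
  C[2][1] = min over k of (A[2][0] + B[0][1] = -5 + 3 = -2, A[2][1] + B[1][1] = 3 + -3 = 0, A[2][2] + B[2][1] = 1 + 3 = 4) = -2 (attained at k = 0)
  C[2][2] = min over k of (A[2][0] + B[0][2] = -5 + 1 = -4, A[2][1] + B[1][2] = 3 + 2 = 5, A[2][2] + B[2][2] = 1 + 9 = 10) = -4 (attained at k = 0)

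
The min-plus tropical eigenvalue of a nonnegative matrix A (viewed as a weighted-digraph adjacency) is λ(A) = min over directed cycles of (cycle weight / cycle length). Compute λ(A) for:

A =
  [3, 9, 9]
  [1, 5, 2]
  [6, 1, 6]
λ(A) = 3/2

Enumerate directed cycles and compute their means (weight / length). Sample:
  cycle 0 → 0: weight = 3, length = 1, mean = 3/1 ≈ 3.000
  cycle 1 → 1: weight = 5, length = 1, mean = 5/1 ≈ 5.000
  cycle 2 → 2: weight = 6, length = 1, mean = 6/1 ≈ 6.000
  cycle 0 → 1 → 0: weight = 10, length = 2, mean = 10/2 ≈ 5.000
  cycle 0 → 2 → 0: weight = 15, length = 2, mean = 15/2 ≈ 7.500
  cycle 1 → 0 → 1: weight = 10, length = 2, mean = 10/2 ≈ 5.000
Minimum mean = 1.500, attained e.g. along the cycle 1 → 2 → 1 with weight 3 and length 2. So λ(A) = 3/2 = 3/2.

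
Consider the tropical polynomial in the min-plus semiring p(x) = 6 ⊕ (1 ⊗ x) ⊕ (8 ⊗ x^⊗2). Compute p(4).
p(4) = 5

A tropical monomial a ⊗ x^⊗i evaluates to a + i · x. Evaluating each term at x = 4:
  Term 0 contributes 6 + 0 · 4 = 6
  Term 1 contributes 1 + 1 · 4 = 5
  Term 2 contributes 8 + 2 · 4 = 16
p(4) = ⊕ of these = min[6, 5, 16] = 5.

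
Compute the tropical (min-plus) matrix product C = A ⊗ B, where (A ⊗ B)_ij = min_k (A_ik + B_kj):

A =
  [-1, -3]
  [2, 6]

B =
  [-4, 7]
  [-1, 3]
A ⊗ B =
  [-5, 0]
  [-2, 9]

Apply the min-plus product entry-by-entry:
  C[0][0] = min over k of (A[0][0] + B[0][0] = -1 + -4 = -5, A[0][1] + B[1][0] = -3 + -1 = -4) = -5 (attained at k = 0)
  C[0][1] = min over k of (A[0][0] + B[0][1] = -1 + 7 = 6, A[0][1] + B[1][1] = -3 + 3 = 0) = 0 (attained at k = 1)
  C[1][0] = min over k of (A[1][0] + B[0][0] = 2 + -4 = -2, A[1][1] + B[1][0] = 6 + -1 = 5) = -2 (attained at k = 0)
  C[1][1] = min over k of (A[1][0] + B[0][1] = 2 + 7 = 9, A[1][1] + B[1][1] = 6 + 3 = 9) = 9 (attained at k = 0)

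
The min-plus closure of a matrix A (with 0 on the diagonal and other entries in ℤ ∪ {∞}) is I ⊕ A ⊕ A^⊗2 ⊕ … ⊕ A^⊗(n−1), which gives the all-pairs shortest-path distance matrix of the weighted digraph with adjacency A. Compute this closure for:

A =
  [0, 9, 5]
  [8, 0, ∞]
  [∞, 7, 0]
Closure =
  [0, 9, 5]
  [8, 0, 13]
  [15, 7, 0]

This is the Floyd-Warshall all-pairs shortest-path computation. For each intermediate vertex k = 0, 1, …, 2, update dist[i][j] ← min(dist[i][j], dist[i][k] + dist[k][j]). The final matrix gives, for each (i, j), the minimum total weight of any directed path from i to j (possibly empty when i = j).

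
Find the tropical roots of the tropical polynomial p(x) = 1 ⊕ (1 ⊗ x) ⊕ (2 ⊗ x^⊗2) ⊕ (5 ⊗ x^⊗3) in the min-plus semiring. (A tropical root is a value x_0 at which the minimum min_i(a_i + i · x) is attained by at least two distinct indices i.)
Roots: {-3, -1, 0}

Each tropical root is a break point of the lower envelope of the lines y = a_i + i · x (there are 4 lines, with slopes 0, 1, ..., 3). Only the lines that attain the minimum somewhere contribute to roots; other lines are dominated. Here the surviving (envelope) indices are i = 3, i = 2, i = 1, i = 0.
Intersections between consecutive envelope lines give the roots: for adjacent envelope indices i < j the intersection is x = (a_i − a_j) / (j − i). Reading off the sorted break points: {-3, -1, 0}.
Verification: at each break x_0, at least two indices attain the minimum of min_i(a_i + i · x_0).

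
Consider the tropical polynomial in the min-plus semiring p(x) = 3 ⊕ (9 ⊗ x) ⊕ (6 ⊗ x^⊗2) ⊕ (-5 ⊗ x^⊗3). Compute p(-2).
p(-2) = -11

A tropical monomial a ⊗ x^⊗i evaluates to a + i · x. Evaluating each term at x = -2:
  Term 0 contributes 3 + 0 · -2 = 3
  Term 1 contributes 9 + 1 · -2 = 7
  Term 2 contributes 6 + 2 · -2 = 2
  Term 3 contributes -5 + 3 · -2 = -11
p(-2) = ⊕ of these = min[3, 7, 2, -11] = -11.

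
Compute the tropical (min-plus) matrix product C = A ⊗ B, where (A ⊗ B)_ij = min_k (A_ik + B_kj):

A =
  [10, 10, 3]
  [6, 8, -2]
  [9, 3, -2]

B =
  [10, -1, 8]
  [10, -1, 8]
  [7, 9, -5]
A ⊗ B =
  [10, 9, -2]
  [5, 5, -7]
  [5, 2, -7]

Apply the min-plus product entry-by-entry:
  C[0][0] = min over k of (A[0][0] + B[0][0] = 10 + 10 = 20, A[0][1] + B[1][0] = 10 + 10 = 20, A[0][2] + B[2][0] = 3 + 7 = 10) = 10 (attained at k = 2)
  C[0][1] = min over k of (A[0][0] + B[0][1] = 10 + -1 = 9, A[0][1] + B[1][1] = 10 + -1 = 9, A[0][2] + B[2][1] = 3 + 9 = 12) = 9 (attained at k = 0)
  C[0][2] = min over k of (A[0][0] + B[0][2] = 10 + 8 = 18, A[0][1] + B[1][2] = 10 + 8 = 18, A[0][2] + B[2][2] = 3 + -5 = -2) = -2 (attained at k = 2)
  C[1][0] = min over k of (A[1][0] + B[0][0] = 6 + 10 = 16, A[1][1] + B[1][0] = 8 + 10 = 18, A[1][2] + B[2][0] = -2 + 7 = 5) = 5 (attained at k = 2)
  C[1][1] = min over k of (A[1][0] + B[0][1] = 6 + -1 = 5, A[1][1] + B[1][1] = 8 + -1 = 7, A[1][2] + B[2][1] = -2 + 9 = 7) = 5 (attained at k = 0)
  C[1][2] = min over k of (A[1][0] + B[0][2] = 6 + 8 = 14, A[1][1] + B[1][2] = 8 + 8 = 16, A[1][2] + B[2][2] = -2 + -5 = -7) = -7 (attained at k = 2)
  C[2][0] = min over k of (A[2][0] + B[0][0] = 9 + 10 = 19, A[2][1] + B[1][0] = 3 + 10 = 13, A[2][2] + B[2][0] = -2 + 7 = 5) = 5 (attained at k = 2)
  C[2][1] = min over k of (A[2][0] + B[0][1] = 9 + -1 = 8, A[2][1] + B[1][1] = 3 + -1 = 2, A[2][2] + B[2][1] = -2 + 9 = 7) = 2 (attained at k = 1)
  C[2][2] = min over k of (A[2][0] + B[0][2] = 9 + 8 = 17, A[2][1] + B[1][2] = 3 + 8 = 11, A[2][2] + B[2][2] = -2 + -5 = -7) = -7 (attained at k = 2)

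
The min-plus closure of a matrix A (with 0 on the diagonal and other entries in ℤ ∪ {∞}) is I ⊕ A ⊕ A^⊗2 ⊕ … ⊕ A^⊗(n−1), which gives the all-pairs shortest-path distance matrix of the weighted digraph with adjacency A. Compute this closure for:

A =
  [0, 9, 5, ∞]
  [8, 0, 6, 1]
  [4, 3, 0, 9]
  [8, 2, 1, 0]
Closure =
  [0, 8, 5, 9]
  [6, 0, 2, 1]
  [4, 3, 0, 4]
  [5, 2, 1, 0]

This is the Floyd-Warshall all-pairs shortest-path computation. For each intermediate vertex k = 0, 1, …, 3, update dist[i][j] ← min(dist[i][j], dist[i][k] + dist[k][j]). The final matrix gives, for each (i, j), the minimum total weight of any directed path from i to j (possibly empty when i = j).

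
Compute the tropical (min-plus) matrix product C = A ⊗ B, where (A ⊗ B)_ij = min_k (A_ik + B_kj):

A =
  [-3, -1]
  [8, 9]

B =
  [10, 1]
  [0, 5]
A ⊗ B =
  [-1, -2]
  [9, 9]

Apply the min-plus product entry-by-entry:
  C[0][0] = min over k of (A[0][0] + B[0][0] = -3 + 10 = 7, A[0][1] + B[1][0] = -1 + 0 = -1) = -1 (attained at k = 1)
  C[0][1] = min over k of (A[0][0] + B[0][1] = -3 + 1 = -2, A[0][1] + B[1][1] = -1 + 5 = 4) = -2 (attained at k = 0)
  C[1][0] = min over k of (A[1][0] + B[0][0] = 8 + 10 = 18, A[1][1] + B[1][0] = 9 + 0 = 9) = 9 (attained at k = 1)
  C[1][1] = min over k of (A[1][0] + B[0][1] = 8 + 1 = 9, A[1][1] + B[1][1] = 9 + 5 = 14) = 9 (attained at k = 0)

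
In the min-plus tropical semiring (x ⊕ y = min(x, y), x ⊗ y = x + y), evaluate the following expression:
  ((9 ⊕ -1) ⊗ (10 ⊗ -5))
((9 ⊕ -1) ⊗ (10 ⊗ -5)) = 4

Expand innermost to outermost. Recall ⊕ takes the minimum of its arguments and ⊗ takes their sum. Working out the expression ((9 ⊕ -1) ⊗ (10 ⊗ -5)) gives 4.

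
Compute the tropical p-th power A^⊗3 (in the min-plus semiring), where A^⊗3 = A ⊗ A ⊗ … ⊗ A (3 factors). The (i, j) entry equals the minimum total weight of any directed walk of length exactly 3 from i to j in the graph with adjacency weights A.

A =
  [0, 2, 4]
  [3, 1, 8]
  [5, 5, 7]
A^⊗3 =
  [0, 2, 4]
  [3, 3, 7]
  [5, 7, 9]

Each entry (A^⊗3)_ij equals the minimum over all length-3 walks i = v_0 → v_1 → … → v_3 = j of Σ_t A[v_t][v_{t+1}]. For example, for (i, j) = (0, 2) we minimise over 9 possible intermediate vertex sequences; the minimum is 4, attained along the walk 0 → 0 → 0 → 2.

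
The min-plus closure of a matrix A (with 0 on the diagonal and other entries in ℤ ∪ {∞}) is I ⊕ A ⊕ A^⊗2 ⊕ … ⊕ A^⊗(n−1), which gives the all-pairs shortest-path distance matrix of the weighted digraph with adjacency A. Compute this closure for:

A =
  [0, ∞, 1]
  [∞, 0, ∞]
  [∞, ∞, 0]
Closure =
  [0, ∞, 1]
  [∞, 0, ∞]
  [∞, ∞, 0]

This is the Floyd-Warshall all-pairs shortest-path computation. For each intermediate vertex k = 0, 1, …, 2, update dist[i][j] ← min(dist[i][j], dist[i][k] + dist[k][j]). The final matrix gives, for each (i, j), the minimum total weight of any directed path from i to j (possibly empty when i = j).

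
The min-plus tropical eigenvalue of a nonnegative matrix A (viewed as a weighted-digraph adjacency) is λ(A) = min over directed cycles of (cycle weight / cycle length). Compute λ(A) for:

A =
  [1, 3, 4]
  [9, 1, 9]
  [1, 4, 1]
λ(A) = 1

Enumerate directed cycles and compute their means (weight / length). Sample:
  cycle 0 → 0: weight = 1, length = 1, mean = 1/1 ≈ 1.000
  cycle 1 → 1: weight = 1, length = 1, mean = 1/1 ≈ 1.000
  cycle 2 → 2: weight = 1, length = 1, mean = 1/1 ≈ 1.000
  cycle 0 → 1 → 0: weight = 12, length = 2, mean = 12/2 ≈ 6.000
  cycle 0 → 2 → 0: weight = 5, length = 2, mean = 5/2 ≈ 2.500
  cycle 1 → 0 → 1: weight = 12, length = 2, mean = 12/2 ≈ 6.000
Minimum mean = 1.000, attained e.g. along the cycle 0 → 0 with weight 1 and length 1. So λ(A) = 1/1 = 1.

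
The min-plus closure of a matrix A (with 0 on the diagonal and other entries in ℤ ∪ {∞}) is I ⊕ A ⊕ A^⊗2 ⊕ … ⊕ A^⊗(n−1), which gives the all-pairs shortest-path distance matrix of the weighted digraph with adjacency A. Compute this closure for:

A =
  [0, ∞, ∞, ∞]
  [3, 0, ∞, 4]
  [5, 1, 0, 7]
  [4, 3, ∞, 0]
Closure =
  [0, ∞, ∞, ∞]
  [3, 0, ∞, 4]
  [4, 1, 0, 5]
  [4, 3, ∞, 0]

This is the Floyd-Warshall all-pairs shortest-path computation. For each intermediate vertex k = 0, 1, …, 3, update dist[i][j] ← min(dist[i][j], dist[i][k] + dist[k][j]). The final matrix gives, for each (i, j), the minimum total weight of any directed path from i to j (possibly empty when i = j).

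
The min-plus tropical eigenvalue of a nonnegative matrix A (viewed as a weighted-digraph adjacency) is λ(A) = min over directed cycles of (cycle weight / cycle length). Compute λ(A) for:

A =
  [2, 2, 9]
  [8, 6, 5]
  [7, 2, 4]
λ(A) = 2

Enumerate directed cycles and compute their means (weight / length). Sample:
  cycle 0 → 0: weight = 2, length = 1, mean = 2/1 ≈ 2.000
  cycle 1 → 1: weight = 6, length = 1, mean = 6/1 ≈ 6.000
  cycle 2 → 2: weight = 4, length = 1, mean = 4/1 ≈ 4.000
  cycle 0 → 1 → 0: weight = 10, length = 2, mean = 10/2 ≈ 5.000
  cycle 0 → 2 → 0: weight = 16, length = 2, mean = 16/2 ≈ 8.000
  cycle 1 → 0 → 1: weight = 10, length = 2, mean = 10/2 ≈ 5.000
Minimum mean = 2.000, attained e.g. along the cycle 0 → 0 with weight 2 and length 1. So λ(A) = 2/1 = 2.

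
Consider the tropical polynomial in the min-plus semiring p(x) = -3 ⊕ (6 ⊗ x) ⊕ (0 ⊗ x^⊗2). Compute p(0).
p(0) = -3

A tropical monomial a ⊗ x^⊗i evaluates to a + i · x. Evaluating each term at x = 0:
  Term 0 contributes -3 + 0 · 0 = -3
  Term 1 contributes 6 + 1 · 0 = 6
  Term 2 contributes 0 + 2 · 0 = 0
p(0) = ⊕ of these = min[-3, 6, 0] = -3.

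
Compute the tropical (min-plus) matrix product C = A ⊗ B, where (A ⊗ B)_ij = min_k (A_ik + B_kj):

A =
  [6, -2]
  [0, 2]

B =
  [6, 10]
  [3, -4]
A ⊗ B =
  [1, -6]
  [5, -2]

Apply the min-plus product entry-by-entry:
  C[0][0] = min over k of (A[0][0] + B[0][0] = 6 + 6 = 12, A[0][1] + B[1][0] = -2 + 3 = 1) = 1 (attained at k = 1)
  C[0][1] = min over k of (A[0][0] + B[0][1] = 6 + 10 = 16, A[0][1] + B[1][1] = -2 + -4 = -6) = -6 (attained at k = 1)
  C[1][0] = min over k of (A[1][0] + B[0][0] = 0 + 6 = 6, A[1][1] + B[1][0] = 2 + 3 = 5) = 5 (attained at k = 1)
  C[1][1] = min over k of (A[1][0] + B[0][1] = 0 + 10 = 10, A[1][1] + B[1][1] = 2 + -4 = -2) = -2 (attained at k = 1)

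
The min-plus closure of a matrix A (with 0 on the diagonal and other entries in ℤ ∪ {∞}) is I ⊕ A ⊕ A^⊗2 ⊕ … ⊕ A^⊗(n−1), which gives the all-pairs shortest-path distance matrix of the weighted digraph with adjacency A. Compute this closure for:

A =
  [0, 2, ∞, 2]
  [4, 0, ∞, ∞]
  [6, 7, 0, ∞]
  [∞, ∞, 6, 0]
Closure =
  [0, 2, 8, 2]
  [4, 0, 12, 6]
  [6, 7, 0, 8]
  [12, 13, 6, 0]

This is the Floyd-Warshall all-pairs shortest-path computation. For each intermediate vertex k = 0, 1, …, 3, update dist[i][j] ← min(dist[i][j], dist[i][k] + dist[k][j]). The final matrix gives, for each (i, j), the minimum total weight of any directed path from i to j (possibly empty when i = j).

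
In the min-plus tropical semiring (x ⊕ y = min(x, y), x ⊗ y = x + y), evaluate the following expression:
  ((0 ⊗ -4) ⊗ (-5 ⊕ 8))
((0 ⊗ -4) ⊗ (-5 ⊕ 8)) = -9

Expand innermost to outermost. Recall ⊕ takes the minimum of its arguments and ⊗ takes their sum. Working out the expression ((0 ⊗ -4) ⊗ (-5 ⊕ 8)) gives -9.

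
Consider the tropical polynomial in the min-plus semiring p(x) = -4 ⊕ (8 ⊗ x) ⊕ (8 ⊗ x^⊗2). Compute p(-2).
p(-2) = -4

A tropical monomial a ⊗ x^⊗i evaluates to a + i · x. Evaluating each term at x = -2:
  Term 0 contributes -4 + 0 · -2 = -4
  Term 1 contributes 8 + 1 · -2 = 6
  Term 2 contributes 8 + 2 · -2 = 4
p(-2) = ⊕ of these = min[-4, 6, 4] = -4.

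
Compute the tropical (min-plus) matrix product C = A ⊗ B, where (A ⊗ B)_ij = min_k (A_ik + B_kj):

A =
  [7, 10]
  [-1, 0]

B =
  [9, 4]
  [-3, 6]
A ⊗ B =
  [7, 11]
  [-3, 3]

Apply the min-plus product entry-by-entry:
  C[0][0] = min over k of (A[0][0] + B[0][0] = 7 + 9 = 16, A[0][1] + B[1][0] = 10 + -3 = 7) = 7 (attained at k = 1)
  C[0][1] = min over k of (A[0][0] + B[0][1] = 7 + 4 = 11, A[0][1] + B[1][1] = 10 + 6 = 16) = 11 (attained at k = 0)
  C[1][0] = min over k of (A[1][0] + B[0][0] = -1 + 9 = 8, A[1][1] + B[1][0] = 0 + -3 = -3) = -3 (attained at k = 1)
  C[1][1] = min over k of (A[1][0] + B[0][1] = -1 + 4 = 3, A[1][1] + B[1][1] = 0 + 6 = 6) = 3 (attained at k = 0)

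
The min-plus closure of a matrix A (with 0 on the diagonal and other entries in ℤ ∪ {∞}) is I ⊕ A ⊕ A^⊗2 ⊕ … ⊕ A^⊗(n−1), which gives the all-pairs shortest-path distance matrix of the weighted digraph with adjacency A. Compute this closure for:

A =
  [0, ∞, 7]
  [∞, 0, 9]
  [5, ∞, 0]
Closure =
  [0, ∞, 7]
  [14, 0, 9]
  [5, ∞, 0]

This is the Floyd-Warshall all-pairs shortest-path computation. For each intermediate vertex k = 0, 1, …, 2, update dist[i][j] ← min(dist[i][j], dist[i][k] + dist[k][j]). The final matrix gives, for each (i, j), the minimum total weight of any directed path from i to j (possibly empty when i = j).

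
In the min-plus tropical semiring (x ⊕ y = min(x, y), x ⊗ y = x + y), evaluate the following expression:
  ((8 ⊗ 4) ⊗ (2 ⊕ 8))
((8 ⊗ 4) ⊗ (2 ⊕ 8)) = 14

Expand innermost to outermost. Recall ⊕ takes the minimum of its arguments and ⊗ takes their sum. Working out the expression ((8 ⊗ 4) ⊗ (2 ⊕ 8)) gives 14.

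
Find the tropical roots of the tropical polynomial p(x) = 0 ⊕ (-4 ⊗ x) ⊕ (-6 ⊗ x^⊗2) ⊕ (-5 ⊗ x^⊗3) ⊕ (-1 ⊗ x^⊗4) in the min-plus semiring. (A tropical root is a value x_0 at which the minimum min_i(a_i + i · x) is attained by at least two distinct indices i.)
Roots: {-4, -1, 2, 4}

Each tropical root is a break point of the lower envelope of the lines y = a_i + i · x (there are 5 lines, with slopes 0, 1, ..., 4). Only the lines that attain the minimum somewhere contribute to roots; other lines are dominated. Here the surviving (envelope) indices are i = 4, i = 3, i = 2, i = 1, i = 0.
Intersections between consecutive envelope lines give the roots: for adjacent envelope indices i < j the intersection is x = (a_i − a_j) / (j − i). Reading off the sorted break points: {-4, -1, 2, 4}.
Verification: at each break x_0, at least two indices attain the minimum of min_i(a_i + i · x_0).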